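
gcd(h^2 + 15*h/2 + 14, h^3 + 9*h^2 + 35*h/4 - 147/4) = h + 7/2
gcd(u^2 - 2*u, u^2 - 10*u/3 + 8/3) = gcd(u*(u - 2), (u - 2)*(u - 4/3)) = u - 2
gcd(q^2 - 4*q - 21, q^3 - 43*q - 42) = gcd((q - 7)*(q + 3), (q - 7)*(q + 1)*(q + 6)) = q - 7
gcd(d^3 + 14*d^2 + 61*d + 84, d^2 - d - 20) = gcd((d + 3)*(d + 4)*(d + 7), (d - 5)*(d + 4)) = d + 4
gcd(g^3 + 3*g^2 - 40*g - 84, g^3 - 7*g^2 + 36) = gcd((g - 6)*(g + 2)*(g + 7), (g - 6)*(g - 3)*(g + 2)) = g^2 - 4*g - 12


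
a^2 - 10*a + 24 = (a - 6)*(a - 4)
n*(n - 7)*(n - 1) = n^3 - 8*n^2 + 7*n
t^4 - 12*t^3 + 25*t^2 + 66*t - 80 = (t - 8)*(t - 5)*(t - 1)*(t + 2)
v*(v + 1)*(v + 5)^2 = v^4 + 11*v^3 + 35*v^2 + 25*v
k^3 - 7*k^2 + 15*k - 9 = (k - 3)^2*(k - 1)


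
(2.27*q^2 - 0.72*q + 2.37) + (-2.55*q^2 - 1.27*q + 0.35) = -0.28*q^2 - 1.99*q + 2.72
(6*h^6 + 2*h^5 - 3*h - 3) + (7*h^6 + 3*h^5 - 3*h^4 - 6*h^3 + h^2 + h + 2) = 13*h^6 + 5*h^5 - 3*h^4 - 6*h^3 + h^2 - 2*h - 1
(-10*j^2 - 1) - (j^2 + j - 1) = -11*j^2 - j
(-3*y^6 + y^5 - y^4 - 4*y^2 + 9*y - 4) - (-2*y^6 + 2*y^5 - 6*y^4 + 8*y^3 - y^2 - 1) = -y^6 - y^5 + 5*y^4 - 8*y^3 - 3*y^2 + 9*y - 3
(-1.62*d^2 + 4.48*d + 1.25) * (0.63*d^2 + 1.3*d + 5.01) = -1.0206*d^4 + 0.7164*d^3 - 1.5047*d^2 + 24.0698*d + 6.2625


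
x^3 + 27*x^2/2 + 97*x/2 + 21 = (x + 1/2)*(x + 6)*(x + 7)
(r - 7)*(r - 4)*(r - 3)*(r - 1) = r^4 - 15*r^3 + 75*r^2 - 145*r + 84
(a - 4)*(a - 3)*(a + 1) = a^3 - 6*a^2 + 5*a + 12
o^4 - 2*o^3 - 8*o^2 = o^2*(o - 4)*(o + 2)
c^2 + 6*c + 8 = (c + 2)*(c + 4)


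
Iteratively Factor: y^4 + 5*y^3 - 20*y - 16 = (y + 2)*(y^3 + 3*y^2 - 6*y - 8) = (y - 2)*(y + 2)*(y^2 + 5*y + 4) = (y - 2)*(y + 2)*(y + 4)*(y + 1)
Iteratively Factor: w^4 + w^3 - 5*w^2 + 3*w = (w)*(w^3 + w^2 - 5*w + 3) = w*(w + 3)*(w^2 - 2*w + 1) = w*(w - 1)*(w + 3)*(w - 1)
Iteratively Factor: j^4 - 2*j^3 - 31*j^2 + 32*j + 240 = (j + 4)*(j^3 - 6*j^2 - 7*j + 60) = (j + 3)*(j + 4)*(j^2 - 9*j + 20) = (j - 5)*(j + 3)*(j + 4)*(j - 4)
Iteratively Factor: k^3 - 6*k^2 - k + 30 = (k - 5)*(k^2 - k - 6) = (k - 5)*(k - 3)*(k + 2)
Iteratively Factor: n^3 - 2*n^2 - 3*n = (n + 1)*(n^2 - 3*n) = (n - 3)*(n + 1)*(n)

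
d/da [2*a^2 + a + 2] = 4*a + 1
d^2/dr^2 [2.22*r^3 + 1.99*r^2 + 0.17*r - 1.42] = 13.32*r + 3.98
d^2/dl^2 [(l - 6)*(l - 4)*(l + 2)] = 6*l - 16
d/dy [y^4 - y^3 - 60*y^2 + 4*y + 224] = 4*y^3 - 3*y^2 - 120*y + 4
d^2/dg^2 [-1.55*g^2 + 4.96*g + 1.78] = -3.10000000000000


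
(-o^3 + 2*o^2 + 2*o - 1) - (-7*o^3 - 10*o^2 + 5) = 6*o^3 + 12*o^2 + 2*o - 6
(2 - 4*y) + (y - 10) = -3*y - 8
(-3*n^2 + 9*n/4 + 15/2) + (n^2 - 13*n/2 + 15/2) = -2*n^2 - 17*n/4 + 15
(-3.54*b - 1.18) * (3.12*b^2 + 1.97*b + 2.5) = -11.0448*b^3 - 10.6554*b^2 - 11.1746*b - 2.95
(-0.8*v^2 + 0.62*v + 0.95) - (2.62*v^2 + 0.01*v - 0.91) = -3.42*v^2 + 0.61*v + 1.86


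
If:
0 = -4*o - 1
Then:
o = -1/4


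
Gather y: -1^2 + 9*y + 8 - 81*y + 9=16 - 72*y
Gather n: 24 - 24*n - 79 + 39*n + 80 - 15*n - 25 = 0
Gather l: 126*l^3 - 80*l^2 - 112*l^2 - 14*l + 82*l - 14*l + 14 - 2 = 126*l^3 - 192*l^2 + 54*l + 12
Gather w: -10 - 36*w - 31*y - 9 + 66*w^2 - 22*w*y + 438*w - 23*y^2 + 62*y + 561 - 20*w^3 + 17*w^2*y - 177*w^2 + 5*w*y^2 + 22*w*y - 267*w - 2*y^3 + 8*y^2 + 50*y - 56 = -20*w^3 + w^2*(17*y - 111) + w*(5*y^2 + 135) - 2*y^3 - 15*y^2 + 81*y + 486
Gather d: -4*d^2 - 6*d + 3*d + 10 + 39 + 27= -4*d^2 - 3*d + 76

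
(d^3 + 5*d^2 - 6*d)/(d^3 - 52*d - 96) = d*(d - 1)/(d^2 - 6*d - 16)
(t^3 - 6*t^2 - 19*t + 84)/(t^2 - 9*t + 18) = (t^2 - 3*t - 28)/(t - 6)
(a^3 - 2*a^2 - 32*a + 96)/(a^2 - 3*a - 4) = (a^2 + 2*a - 24)/(a + 1)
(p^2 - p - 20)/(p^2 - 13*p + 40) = (p + 4)/(p - 8)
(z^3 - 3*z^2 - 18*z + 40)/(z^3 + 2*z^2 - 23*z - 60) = (z - 2)/(z + 3)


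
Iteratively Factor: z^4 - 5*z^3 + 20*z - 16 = (z + 2)*(z^3 - 7*z^2 + 14*z - 8) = (z - 4)*(z + 2)*(z^2 - 3*z + 2) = (z - 4)*(z - 1)*(z + 2)*(z - 2)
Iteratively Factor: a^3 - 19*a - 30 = (a + 3)*(a^2 - 3*a - 10) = (a + 2)*(a + 3)*(a - 5)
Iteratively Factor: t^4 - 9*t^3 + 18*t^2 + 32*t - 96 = (t - 4)*(t^3 - 5*t^2 - 2*t + 24) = (t - 4)*(t - 3)*(t^2 - 2*t - 8) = (t - 4)^2*(t - 3)*(t + 2)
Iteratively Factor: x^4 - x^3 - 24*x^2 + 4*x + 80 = (x - 2)*(x^3 + x^2 - 22*x - 40) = (x - 5)*(x - 2)*(x^2 + 6*x + 8) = (x - 5)*(x - 2)*(x + 2)*(x + 4)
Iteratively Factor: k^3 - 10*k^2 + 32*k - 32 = (k - 2)*(k^2 - 8*k + 16) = (k - 4)*(k - 2)*(k - 4)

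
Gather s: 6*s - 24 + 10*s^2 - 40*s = 10*s^2 - 34*s - 24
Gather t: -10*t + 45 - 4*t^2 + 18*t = -4*t^2 + 8*t + 45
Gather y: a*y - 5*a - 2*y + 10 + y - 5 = -5*a + y*(a - 1) + 5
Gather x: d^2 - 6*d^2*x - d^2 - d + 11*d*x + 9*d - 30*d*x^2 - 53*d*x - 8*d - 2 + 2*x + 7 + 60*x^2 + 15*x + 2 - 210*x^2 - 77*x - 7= x^2*(-30*d - 150) + x*(-6*d^2 - 42*d - 60)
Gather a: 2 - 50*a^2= 2 - 50*a^2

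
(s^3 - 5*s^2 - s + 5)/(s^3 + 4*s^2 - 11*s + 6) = (s^2 - 4*s - 5)/(s^2 + 5*s - 6)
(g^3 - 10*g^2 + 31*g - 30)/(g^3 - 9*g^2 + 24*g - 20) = (g - 3)/(g - 2)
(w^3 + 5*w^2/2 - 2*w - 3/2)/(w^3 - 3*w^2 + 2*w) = (2*w^2 + 7*w + 3)/(2*w*(w - 2))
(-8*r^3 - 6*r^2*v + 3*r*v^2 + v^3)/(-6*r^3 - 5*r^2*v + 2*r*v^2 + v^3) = (4*r + v)/(3*r + v)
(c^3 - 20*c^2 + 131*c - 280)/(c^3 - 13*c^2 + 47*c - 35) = (c - 8)/(c - 1)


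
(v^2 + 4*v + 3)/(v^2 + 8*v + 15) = (v + 1)/(v + 5)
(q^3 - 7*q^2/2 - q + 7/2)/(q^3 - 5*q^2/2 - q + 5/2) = (2*q - 7)/(2*q - 5)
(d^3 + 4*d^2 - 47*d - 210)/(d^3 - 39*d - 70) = (d + 6)/(d + 2)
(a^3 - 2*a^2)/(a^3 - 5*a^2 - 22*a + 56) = a^2/(a^2 - 3*a - 28)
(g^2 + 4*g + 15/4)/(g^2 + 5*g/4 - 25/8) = 2*(2*g + 3)/(4*g - 5)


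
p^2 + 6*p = p*(p + 6)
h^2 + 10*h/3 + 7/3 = (h + 1)*(h + 7/3)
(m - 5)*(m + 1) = m^2 - 4*m - 5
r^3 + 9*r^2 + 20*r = r*(r + 4)*(r + 5)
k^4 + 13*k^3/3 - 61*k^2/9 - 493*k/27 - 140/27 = (k - 7/3)*(k + 1/3)*(k + 4/3)*(k + 5)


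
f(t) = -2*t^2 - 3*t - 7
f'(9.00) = -39.00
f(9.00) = -196.00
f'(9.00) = -39.00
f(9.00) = -196.00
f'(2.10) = -11.40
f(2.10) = -22.12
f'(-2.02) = 5.08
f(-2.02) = -9.10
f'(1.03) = -7.12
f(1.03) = -12.21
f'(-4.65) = 15.60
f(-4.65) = -36.30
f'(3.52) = -17.08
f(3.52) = -42.34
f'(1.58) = -9.32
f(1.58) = -16.73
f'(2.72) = -13.88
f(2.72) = -29.96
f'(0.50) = -5.00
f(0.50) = -9.00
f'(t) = -4*t - 3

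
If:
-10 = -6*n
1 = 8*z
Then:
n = 5/3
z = 1/8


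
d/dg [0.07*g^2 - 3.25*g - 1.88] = 0.14*g - 3.25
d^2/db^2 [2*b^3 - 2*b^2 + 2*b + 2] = 12*b - 4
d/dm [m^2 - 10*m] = 2*m - 10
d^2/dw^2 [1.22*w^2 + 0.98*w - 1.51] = 2.44000000000000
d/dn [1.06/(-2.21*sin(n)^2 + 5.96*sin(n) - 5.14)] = (4.6852*sin(n) - 6.3176)*cos(n)/(2.21*sin(n)^2 - 5.96*sin(n) + 5.14)^2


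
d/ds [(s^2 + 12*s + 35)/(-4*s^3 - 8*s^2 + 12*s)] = (s^4 + 24*s^3 + 132*s^2 + 140*s - 105)/(4*s^2*(s^4 + 4*s^3 - 2*s^2 - 12*s + 9))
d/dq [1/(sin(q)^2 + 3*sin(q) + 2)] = -(2*sin(q) + 3)*cos(q)/(sin(q)^2 + 3*sin(q) + 2)^2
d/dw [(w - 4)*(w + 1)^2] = (w + 1)*(3*w - 7)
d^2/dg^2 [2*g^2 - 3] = 4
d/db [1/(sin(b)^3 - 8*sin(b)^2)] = (16 - 3*sin(b))*cos(b)/((sin(b) - 8)^2*sin(b)^3)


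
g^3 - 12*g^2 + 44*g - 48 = (g - 6)*(g - 4)*(g - 2)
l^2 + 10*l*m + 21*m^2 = (l + 3*m)*(l + 7*m)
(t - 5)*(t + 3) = t^2 - 2*t - 15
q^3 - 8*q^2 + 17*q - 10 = (q - 5)*(q - 2)*(q - 1)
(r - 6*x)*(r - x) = r^2 - 7*r*x + 6*x^2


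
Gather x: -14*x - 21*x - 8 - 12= -35*x - 20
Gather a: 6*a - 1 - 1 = 6*a - 2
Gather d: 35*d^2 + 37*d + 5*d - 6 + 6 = 35*d^2 + 42*d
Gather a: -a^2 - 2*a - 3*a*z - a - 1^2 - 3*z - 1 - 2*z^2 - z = -a^2 + a*(-3*z - 3) - 2*z^2 - 4*z - 2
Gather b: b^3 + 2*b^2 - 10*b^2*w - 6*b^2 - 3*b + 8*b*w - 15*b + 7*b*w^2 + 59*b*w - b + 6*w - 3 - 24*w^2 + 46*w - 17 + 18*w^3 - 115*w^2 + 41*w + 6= b^3 + b^2*(-10*w - 4) + b*(7*w^2 + 67*w - 19) + 18*w^3 - 139*w^2 + 93*w - 14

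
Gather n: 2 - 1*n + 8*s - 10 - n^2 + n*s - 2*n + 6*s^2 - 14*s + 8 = -n^2 + n*(s - 3) + 6*s^2 - 6*s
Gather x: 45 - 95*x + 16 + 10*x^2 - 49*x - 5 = 10*x^2 - 144*x + 56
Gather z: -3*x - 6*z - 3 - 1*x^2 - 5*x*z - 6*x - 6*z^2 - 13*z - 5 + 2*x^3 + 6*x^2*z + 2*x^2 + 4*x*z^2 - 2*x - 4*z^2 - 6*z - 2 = 2*x^3 + x^2 - 11*x + z^2*(4*x - 10) + z*(6*x^2 - 5*x - 25) - 10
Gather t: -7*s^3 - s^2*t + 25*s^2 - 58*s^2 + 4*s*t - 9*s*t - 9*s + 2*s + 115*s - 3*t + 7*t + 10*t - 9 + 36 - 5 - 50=-7*s^3 - 33*s^2 + 108*s + t*(-s^2 - 5*s + 14) - 28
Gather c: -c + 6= 6 - c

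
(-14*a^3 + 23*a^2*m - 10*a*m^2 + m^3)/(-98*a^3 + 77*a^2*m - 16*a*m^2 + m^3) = (a - m)/(7*a - m)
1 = 1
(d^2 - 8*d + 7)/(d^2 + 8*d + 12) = (d^2 - 8*d + 7)/(d^2 + 8*d + 12)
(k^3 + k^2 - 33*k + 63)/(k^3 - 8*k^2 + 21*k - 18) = (k + 7)/(k - 2)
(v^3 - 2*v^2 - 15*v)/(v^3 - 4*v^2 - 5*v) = (v + 3)/(v + 1)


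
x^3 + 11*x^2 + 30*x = x*(x + 5)*(x + 6)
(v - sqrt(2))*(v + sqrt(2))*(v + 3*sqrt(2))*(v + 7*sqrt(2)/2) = v^4 + 13*sqrt(2)*v^3/2 + 19*v^2 - 13*sqrt(2)*v - 42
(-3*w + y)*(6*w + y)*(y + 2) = -18*w^2*y - 36*w^2 + 3*w*y^2 + 6*w*y + y^3 + 2*y^2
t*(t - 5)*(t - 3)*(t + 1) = t^4 - 7*t^3 + 7*t^2 + 15*t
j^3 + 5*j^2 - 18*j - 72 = (j - 4)*(j + 3)*(j + 6)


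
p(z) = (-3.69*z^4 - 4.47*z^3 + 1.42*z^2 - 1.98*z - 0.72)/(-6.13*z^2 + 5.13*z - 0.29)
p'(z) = (12.26*z - 5.13)*(-3.69*z^4 - 4.47*z^3 + 1.42*z^2 - 1.98*z - 0.72)/(-6.13*z^2 + 5.13*z - 0.29)^2 + (-14.76*z^3 - 13.41*z^2 + 2.84*z - 1.98)/(-6.13*z^2 + 5.13*z - 0.29) = (45.2394*z^5 - 29.388*z^4 - 41.5818*z^3 - 0.963899999999999*z^2 - 9.6508*z + 4.2678)/(37.5769*z^4 - 62.8938*z^3 + 29.8723*z^2 - 2.9754*z + 0.0841)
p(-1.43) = -0.13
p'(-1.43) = -0.63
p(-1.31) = -0.20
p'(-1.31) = -0.50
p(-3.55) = 3.78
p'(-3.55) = -3.09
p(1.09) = 6.15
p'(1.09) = -8.44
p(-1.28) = -0.21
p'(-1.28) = -0.46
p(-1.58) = -0.02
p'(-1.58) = -0.80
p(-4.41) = 6.87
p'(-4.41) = -4.11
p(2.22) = 7.15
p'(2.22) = 3.42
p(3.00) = 10.32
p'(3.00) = 4.64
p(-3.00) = 2.26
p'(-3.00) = -2.44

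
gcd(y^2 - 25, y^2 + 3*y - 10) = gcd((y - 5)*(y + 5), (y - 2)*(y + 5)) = y + 5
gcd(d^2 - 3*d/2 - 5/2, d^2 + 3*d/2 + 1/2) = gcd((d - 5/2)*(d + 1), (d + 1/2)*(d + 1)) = d + 1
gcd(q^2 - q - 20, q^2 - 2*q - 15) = q - 5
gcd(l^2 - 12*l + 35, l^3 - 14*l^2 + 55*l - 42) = l - 7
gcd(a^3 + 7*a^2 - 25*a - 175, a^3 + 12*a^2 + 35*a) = a^2 + 12*a + 35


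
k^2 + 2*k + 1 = (k + 1)^2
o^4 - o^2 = o^2*(o - 1)*(o + 1)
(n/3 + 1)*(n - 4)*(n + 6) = n^3/3 + 5*n^2/3 - 6*n - 24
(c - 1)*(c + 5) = c^2 + 4*c - 5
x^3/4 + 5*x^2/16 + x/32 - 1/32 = (x/4 + 1/4)*(x - 1/4)*(x + 1/2)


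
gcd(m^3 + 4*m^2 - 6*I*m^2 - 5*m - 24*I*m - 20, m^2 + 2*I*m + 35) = m - 5*I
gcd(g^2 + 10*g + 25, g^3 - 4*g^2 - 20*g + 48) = 1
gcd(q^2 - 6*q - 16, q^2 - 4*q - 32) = q - 8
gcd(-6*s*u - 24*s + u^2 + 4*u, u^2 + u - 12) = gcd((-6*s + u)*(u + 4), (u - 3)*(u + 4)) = u + 4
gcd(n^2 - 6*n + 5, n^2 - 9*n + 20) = n - 5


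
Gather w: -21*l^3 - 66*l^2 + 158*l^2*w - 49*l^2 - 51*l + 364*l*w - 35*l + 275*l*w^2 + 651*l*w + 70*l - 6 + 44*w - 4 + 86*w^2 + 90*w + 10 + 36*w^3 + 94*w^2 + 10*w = -21*l^3 - 115*l^2 - 16*l + 36*w^3 + w^2*(275*l + 180) + w*(158*l^2 + 1015*l + 144)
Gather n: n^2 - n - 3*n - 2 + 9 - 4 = n^2 - 4*n + 3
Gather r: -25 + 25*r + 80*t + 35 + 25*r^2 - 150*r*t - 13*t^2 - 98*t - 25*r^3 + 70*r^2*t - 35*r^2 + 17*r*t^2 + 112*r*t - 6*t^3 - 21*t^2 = -25*r^3 + r^2*(70*t - 10) + r*(17*t^2 - 38*t + 25) - 6*t^3 - 34*t^2 - 18*t + 10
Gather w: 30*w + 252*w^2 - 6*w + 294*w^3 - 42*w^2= 294*w^3 + 210*w^2 + 24*w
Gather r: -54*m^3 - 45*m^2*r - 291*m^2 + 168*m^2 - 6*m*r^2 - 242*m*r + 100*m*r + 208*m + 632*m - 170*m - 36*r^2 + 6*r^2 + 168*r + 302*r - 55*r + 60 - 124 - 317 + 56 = -54*m^3 - 123*m^2 + 670*m + r^2*(-6*m - 30) + r*(-45*m^2 - 142*m + 415) - 325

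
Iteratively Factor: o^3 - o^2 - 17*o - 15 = (o + 3)*(o^2 - 4*o - 5) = (o - 5)*(o + 3)*(o + 1)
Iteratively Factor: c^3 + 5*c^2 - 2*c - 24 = (c + 3)*(c^2 + 2*c - 8) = (c - 2)*(c + 3)*(c + 4)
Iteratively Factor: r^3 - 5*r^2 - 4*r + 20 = (r - 2)*(r^2 - 3*r - 10) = (r - 2)*(r + 2)*(r - 5)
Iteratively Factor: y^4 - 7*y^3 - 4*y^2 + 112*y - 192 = (y - 3)*(y^3 - 4*y^2 - 16*y + 64) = (y - 4)*(y - 3)*(y^2 - 16) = (y - 4)^2*(y - 3)*(y + 4)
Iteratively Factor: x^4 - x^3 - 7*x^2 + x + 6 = (x - 3)*(x^3 + 2*x^2 - x - 2) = (x - 3)*(x + 2)*(x^2 - 1) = (x - 3)*(x + 1)*(x + 2)*(x - 1)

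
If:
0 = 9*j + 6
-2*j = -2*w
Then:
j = -2/3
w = -2/3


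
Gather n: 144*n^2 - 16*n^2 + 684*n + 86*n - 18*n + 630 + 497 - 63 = 128*n^2 + 752*n + 1064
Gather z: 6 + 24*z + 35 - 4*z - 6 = 20*z + 35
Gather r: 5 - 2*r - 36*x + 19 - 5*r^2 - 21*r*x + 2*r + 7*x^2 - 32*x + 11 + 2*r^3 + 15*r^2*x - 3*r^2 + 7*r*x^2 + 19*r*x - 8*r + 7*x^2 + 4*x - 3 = 2*r^3 + r^2*(15*x - 8) + r*(7*x^2 - 2*x - 8) + 14*x^2 - 64*x + 32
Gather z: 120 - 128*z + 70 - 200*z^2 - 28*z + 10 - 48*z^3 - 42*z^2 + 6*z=-48*z^3 - 242*z^2 - 150*z + 200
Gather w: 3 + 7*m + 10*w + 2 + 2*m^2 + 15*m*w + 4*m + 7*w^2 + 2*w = 2*m^2 + 11*m + 7*w^2 + w*(15*m + 12) + 5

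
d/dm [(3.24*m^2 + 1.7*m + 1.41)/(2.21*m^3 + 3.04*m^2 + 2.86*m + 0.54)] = (-7.1604*m^4 - 7.514*m^3 - 5.2499*m^2 - 5.0736*m - 3.1146)/(4.8841*m^6 + 13.4368*m^5 + 21.8828*m^4 + 19.7756*m^3 + 11.4628*m^2 + 3.0888*m + 0.2916)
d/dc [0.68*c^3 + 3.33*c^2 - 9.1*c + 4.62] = 2.04*c^2 + 6.66*c - 9.1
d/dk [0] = 0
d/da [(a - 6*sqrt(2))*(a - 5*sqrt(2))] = 2*a - 11*sqrt(2)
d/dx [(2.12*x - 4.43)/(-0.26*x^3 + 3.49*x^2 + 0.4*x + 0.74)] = (1.1024*x^3 - 10.8542*x^2 + 30.9214*x + 3.3408)/(0.0676*x^6 - 1.8148*x^5 + 11.9721*x^4 + 2.4072*x^3 + 5.3252*x^2 + 0.592*x + 0.5476)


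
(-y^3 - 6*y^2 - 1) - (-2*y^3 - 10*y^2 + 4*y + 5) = y^3 + 4*y^2 - 4*y - 6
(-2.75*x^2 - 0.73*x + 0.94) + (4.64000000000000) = -2.75*x^2 - 0.73*x + 5.58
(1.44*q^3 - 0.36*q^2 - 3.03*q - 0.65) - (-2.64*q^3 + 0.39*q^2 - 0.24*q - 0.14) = 4.08*q^3 - 0.75*q^2 - 2.79*q - 0.51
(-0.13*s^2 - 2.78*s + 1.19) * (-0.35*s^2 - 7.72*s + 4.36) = 0.0455*s^4 + 1.9766*s^3 + 20.4783*s^2 - 21.3076*s + 5.1884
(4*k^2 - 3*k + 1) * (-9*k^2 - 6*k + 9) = -36*k^4 + 3*k^3 + 45*k^2 - 33*k + 9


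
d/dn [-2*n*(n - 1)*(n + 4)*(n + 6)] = -8*n^3 - 54*n^2 - 56*n + 48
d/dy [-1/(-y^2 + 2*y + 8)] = 2*(1 - y)/(-y^2 + 2*y + 8)^2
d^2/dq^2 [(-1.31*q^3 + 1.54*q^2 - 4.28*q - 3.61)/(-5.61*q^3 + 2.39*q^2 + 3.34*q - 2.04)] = (1.13686837721616e-13*q^7 - 61.80537*q^6 + 955.479492*q^5 + 666.016956*q^4 - 251.823168*q^3 - 968.517822*q^2 + 82.932996*q + 161.251952)/(176.558481*q^9 - 225.654957*q^8 - 219.215799*q^7 + 447.651649*q^6 - 33.59919*q^5 - 274.373376*q^4 + 130.487048*q^3 + 38.4336*q^2 - 41.699232*q + 8.489664)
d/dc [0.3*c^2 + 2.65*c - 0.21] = 0.6*c + 2.65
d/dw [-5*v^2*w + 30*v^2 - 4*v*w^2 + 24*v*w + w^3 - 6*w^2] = -5*v^2 - 8*v*w + 24*v + 3*w^2 - 12*w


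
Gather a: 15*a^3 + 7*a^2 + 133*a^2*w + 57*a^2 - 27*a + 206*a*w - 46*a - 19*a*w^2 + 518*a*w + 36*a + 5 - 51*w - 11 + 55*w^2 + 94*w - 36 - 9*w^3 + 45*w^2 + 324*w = 15*a^3 + a^2*(133*w + 64) + a*(-19*w^2 + 724*w - 37) - 9*w^3 + 100*w^2 + 367*w - 42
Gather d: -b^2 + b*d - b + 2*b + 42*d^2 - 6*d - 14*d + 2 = -b^2 + b + 42*d^2 + d*(b - 20) + 2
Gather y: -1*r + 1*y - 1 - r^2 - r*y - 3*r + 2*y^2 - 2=-r^2 - 4*r + 2*y^2 + y*(1 - r) - 3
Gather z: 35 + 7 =42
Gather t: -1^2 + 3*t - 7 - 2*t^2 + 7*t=-2*t^2 + 10*t - 8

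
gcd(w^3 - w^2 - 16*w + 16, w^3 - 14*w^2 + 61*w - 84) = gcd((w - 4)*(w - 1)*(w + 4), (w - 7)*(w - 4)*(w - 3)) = w - 4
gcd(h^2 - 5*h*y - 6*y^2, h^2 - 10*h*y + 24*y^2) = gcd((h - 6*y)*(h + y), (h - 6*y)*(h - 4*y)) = -h + 6*y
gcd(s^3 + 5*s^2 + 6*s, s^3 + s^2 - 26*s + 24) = 1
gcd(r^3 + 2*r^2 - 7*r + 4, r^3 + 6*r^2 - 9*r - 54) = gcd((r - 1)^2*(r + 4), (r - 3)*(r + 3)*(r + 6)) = 1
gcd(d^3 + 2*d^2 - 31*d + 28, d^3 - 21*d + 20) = d^2 - 5*d + 4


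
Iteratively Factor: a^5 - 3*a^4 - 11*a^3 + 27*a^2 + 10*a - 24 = (a + 1)*(a^4 - 4*a^3 - 7*a^2 + 34*a - 24) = (a + 1)*(a + 3)*(a^3 - 7*a^2 + 14*a - 8) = (a - 1)*(a + 1)*(a + 3)*(a^2 - 6*a + 8) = (a - 4)*(a - 1)*(a + 1)*(a + 3)*(a - 2)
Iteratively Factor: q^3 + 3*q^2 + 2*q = (q + 1)*(q^2 + 2*q) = (q + 1)*(q + 2)*(q)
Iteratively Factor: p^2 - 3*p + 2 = (p - 1)*(p - 2)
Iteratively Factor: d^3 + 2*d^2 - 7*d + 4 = (d + 4)*(d^2 - 2*d + 1) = (d - 1)*(d + 4)*(d - 1)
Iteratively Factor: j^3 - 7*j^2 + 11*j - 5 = (j - 1)*(j^2 - 6*j + 5) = (j - 5)*(j - 1)*(j - 1)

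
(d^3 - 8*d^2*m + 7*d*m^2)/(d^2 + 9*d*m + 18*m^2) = d*(d^2 - 8*d*m + 7*m^2)/(d^2 + 9*d*m + 18*m^2)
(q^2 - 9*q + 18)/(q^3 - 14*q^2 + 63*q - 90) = 1/(q - 5)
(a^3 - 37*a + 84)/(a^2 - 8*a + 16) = (a^2 + 4*a - 21)/(a - 4)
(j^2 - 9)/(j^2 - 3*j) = (j + 3)/j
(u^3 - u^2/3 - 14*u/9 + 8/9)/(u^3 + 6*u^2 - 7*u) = (9*u^2 + 6*u - 8)/(9*u*(u + 7))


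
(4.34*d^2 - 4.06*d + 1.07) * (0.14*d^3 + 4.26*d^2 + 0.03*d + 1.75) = 0.6076*d^5 + 17.92*d^4 - 17.0156*d^3 + 12.0314*d^2 - 7.0729*d + 1.8725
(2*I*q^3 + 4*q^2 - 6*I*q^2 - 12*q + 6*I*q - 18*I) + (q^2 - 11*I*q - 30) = 2*I*q^3 + 5*q^2 - 6*I*q^2 - 12*q - 5*I*q - 30 - 18*I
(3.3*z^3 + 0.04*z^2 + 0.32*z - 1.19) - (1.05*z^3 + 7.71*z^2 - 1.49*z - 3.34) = 2.25*z^3 - 7.67*z^2 + 1.81*z + 2.15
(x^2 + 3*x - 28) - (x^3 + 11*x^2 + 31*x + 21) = -x^3 - 10*x^2 - 28*x - 49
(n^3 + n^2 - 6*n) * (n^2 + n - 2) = n^5 + 2*n^4 - 7*n^3 - 8*n^2 + 12*n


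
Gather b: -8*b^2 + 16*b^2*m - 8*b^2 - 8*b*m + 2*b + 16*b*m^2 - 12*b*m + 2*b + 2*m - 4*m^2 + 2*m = b^2*(16*m - 16) + b*(16*m^2 - 20*m + 4) - 4*m^2 + 4*m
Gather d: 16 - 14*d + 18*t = -14*d + 18*t + 16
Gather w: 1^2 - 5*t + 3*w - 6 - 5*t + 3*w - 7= -10*t + 6*w - 12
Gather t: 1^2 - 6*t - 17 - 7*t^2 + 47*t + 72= -7*t^2 + 41*t + 56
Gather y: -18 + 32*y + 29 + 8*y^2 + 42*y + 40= 8*y^2 + 74*y + 51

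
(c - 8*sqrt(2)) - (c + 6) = -8*sqrt(2) - 6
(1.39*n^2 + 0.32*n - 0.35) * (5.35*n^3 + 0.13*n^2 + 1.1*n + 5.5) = 7.4365*n^5 + 1.8927*n^4 - 0.3019*n^3 + 7.9515*n^2 + 1.375*n - 1.925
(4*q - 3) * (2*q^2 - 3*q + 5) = 8*q^3 - 18*q^2 + 29*q - 15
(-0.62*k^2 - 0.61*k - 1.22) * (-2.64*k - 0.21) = 1.6368*k^3 + 1.7406*k^2 + 3.3489*k + 0.2562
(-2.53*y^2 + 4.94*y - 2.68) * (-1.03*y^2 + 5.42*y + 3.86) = 2.6059*y^4 - 18.8008*y^3 + 19.7694*y^2 + 4.5428*y - 10.3448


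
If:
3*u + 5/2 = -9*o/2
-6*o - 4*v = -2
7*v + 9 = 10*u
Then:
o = -125/27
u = 55/9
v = 67/9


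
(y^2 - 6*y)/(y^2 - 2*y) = (y - 6)/(y - 2)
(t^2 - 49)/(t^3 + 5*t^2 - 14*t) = (t - 7)/(t*(t - 2))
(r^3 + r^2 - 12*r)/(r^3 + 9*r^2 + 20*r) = (r - 3)/(r + 5)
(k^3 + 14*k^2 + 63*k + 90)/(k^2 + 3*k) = k + 11 + 30/k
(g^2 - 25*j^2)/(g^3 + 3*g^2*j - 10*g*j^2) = (g - 5*j)/(g*(g - 2*j))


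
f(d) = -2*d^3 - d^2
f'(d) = -6*d^2 - 2*d = 2*d*(-3*d - 1)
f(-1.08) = 1.35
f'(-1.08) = -4.84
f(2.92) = -58.32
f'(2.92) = -57.00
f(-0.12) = -0.01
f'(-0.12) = 0.15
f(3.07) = -67.29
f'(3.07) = -62.69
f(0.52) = -0.55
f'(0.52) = -2.66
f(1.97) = -19.17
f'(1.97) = -27.23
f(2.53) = -38.79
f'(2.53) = -43.47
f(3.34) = -85.68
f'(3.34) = -73.61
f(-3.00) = 45.00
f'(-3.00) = -48.00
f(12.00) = -3600.00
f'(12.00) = -888.00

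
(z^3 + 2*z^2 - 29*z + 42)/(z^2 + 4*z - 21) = z - 2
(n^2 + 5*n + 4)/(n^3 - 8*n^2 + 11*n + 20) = (n + 4)/(n^2 - 9*n + 20)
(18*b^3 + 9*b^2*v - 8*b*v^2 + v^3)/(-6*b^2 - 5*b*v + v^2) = -3*b + v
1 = 1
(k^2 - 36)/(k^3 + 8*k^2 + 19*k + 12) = (k^2 - 36)/(k^3 + 8*k^2 + 19*k + 12)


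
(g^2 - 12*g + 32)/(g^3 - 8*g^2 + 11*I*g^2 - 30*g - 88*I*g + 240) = (g - 4)/(g^2 + 11*I*g - 30)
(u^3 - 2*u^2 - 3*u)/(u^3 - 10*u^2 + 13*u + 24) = u/(u - 8)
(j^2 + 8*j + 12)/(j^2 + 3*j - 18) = (j + 2)/(j - 3)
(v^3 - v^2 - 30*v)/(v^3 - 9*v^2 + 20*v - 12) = v*(v + 5)/(v^2 - 3*v + 2)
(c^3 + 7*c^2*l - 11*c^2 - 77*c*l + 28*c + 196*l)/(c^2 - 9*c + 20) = (c^2 + 7*c*l - 7*c - 49*l)/(c - 5)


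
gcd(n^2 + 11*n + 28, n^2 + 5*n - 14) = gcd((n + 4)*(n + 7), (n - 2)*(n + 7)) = n + 7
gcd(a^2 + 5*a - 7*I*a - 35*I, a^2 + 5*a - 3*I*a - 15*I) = a + 5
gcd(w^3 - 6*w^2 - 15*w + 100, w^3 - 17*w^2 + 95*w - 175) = w^2 - 10*w + 25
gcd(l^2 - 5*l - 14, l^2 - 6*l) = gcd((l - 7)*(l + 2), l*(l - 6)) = 1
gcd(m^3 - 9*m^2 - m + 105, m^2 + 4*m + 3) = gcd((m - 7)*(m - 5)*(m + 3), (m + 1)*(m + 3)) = m + 3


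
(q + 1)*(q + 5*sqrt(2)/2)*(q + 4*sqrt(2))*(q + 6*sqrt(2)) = q^4 + q^3 + 25*sqrt(2)*q^3/2 + 25*sqrt(2)*q^2/2 + 98*q^2 + 98*q + 120*sqrt(2)*q + 120*sqrt(2)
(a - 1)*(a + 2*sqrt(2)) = a^2 - a + 2*sqrt(2)*a - 2*sqrt(2)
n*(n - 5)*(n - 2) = n^3 - 7*n^2 + 10*n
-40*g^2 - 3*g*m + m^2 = (-8*g + m)*(5*g + m)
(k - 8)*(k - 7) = k^2 - 15*k + 56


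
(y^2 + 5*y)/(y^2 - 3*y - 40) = y/(y - 8)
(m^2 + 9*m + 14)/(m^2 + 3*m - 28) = (m + 2)/(m - 4)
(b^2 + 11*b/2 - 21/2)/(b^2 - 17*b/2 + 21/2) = (b + 7)/(b - 7)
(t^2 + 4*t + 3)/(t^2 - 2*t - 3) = (t + 3)/(t - 3)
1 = 1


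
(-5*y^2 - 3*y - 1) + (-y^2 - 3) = -6*y^2 - 3*y - 4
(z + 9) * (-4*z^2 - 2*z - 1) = -4*z^3 - 38*z^2 - 19*z - 9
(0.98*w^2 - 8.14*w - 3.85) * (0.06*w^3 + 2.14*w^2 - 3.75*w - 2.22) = 0.0588*w^5 + 1.6088*w^4 - 21.3256*w^3 + 20.1104*w^2 + 32.5083*w + 8.547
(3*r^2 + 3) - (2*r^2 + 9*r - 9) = r^2 - 9*r + 12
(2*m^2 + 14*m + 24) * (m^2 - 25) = 2*m^4 + 14*m^3 - 26*m^2 - 350*m - 600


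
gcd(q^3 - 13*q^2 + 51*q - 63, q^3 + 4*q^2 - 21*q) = q - 3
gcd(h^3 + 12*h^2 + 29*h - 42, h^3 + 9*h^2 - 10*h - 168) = h^2 + 13*h + 42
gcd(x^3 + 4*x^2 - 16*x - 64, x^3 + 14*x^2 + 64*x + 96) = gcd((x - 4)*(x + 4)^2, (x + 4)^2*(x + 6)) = x^2 + 8*x + 16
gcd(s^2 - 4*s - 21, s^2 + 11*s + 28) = 1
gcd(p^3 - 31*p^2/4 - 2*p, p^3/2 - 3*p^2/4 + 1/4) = 1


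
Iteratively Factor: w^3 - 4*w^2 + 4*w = (w - 2)*(w^2 - 2*w) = (w - 2)^2*(w)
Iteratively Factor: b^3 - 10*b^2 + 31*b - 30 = (b - 5)*(b^2 - 5*b + 6) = (b - 5)*(b - 2)*(b - 3)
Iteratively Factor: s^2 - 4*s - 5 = (s - 5)*(s + 1)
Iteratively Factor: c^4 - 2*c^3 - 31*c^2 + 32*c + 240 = (c + 3)*(c^3 - 5*c^2 - 16*c + 80) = (c + 3)*(c + 4)*(c^2 - 9*c + 20) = (c - 5)*(c + 3)*(c + 4)*(c - 4)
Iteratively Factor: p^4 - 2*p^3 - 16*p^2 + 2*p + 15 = (p + 1)*(p^3 - 3*p^2 - 13*p + 15) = (p - 1)*(p + 1)*(p^2 - 2*p - 15) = (p - 5)*(p - 1)*(p + 1)*(p + 3)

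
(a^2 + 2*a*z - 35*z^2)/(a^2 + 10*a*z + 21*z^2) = (a - 5*z)/(a + 3*z)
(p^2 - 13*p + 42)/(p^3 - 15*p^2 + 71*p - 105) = (p - 6)/(p^2 - 8*p + 15)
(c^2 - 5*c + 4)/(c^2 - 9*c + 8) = (c - 4)/(c - 8)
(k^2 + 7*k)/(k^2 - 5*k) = (k + 7)/(k - 5)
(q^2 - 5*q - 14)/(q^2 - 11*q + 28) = (q + 2)/(q - 4)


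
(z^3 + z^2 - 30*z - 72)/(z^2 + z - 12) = (z^2 - 3*z - 18)/(z - 3)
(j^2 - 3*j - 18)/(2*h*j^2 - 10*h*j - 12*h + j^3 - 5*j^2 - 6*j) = (j + 3)/(2*h*j + 2*h + j^2 + j)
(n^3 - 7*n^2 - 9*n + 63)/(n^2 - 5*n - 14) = (n^2 - 9)/(n + 2)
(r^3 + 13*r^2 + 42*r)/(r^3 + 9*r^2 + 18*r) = (r + 7)/(r + 3)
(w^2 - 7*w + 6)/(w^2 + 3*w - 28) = (w^2 - 7*w + 6)/(w^2 + 3*w - 28)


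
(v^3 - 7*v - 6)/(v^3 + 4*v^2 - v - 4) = (v^2 - v - 6)/(v^2 + 3*v - 4)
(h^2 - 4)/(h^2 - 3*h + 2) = (h + 2)/(h - 1)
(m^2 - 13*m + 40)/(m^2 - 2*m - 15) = (m - 8)/(m + 3)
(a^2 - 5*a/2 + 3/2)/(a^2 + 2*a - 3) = (a - 3/2)/(a + 3)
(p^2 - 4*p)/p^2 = (p - 4)/p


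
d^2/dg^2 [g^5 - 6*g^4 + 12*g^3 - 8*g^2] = 20*g^3 - 72*g^2 + 72*g - 16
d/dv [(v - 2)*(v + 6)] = 2*v + 4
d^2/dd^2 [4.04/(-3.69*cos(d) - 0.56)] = (-8.348256*cos(d) + 27.504522*cos(2*d) - 82.513566)/(3.69*cos(d) + 0.56)^3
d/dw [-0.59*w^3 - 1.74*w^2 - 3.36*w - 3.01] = -1.77*w^2 - 3.48*w - 3.36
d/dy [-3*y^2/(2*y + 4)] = 3*y*(-y - 4)/(2*(y + 2)^2)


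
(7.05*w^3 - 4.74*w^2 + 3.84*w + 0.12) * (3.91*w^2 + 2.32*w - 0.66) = 27.5655*w^5 - 2.1774*w^4 - 0.635400000000001*w^3 + 12.5064*w^2 - 2.256*w - 0.0792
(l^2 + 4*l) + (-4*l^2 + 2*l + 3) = -3*l^2 + 6*l + 3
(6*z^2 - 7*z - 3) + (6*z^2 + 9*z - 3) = 12*z^2 + 2*z - 6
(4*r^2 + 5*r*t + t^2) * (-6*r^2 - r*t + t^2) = -24*r^4 - 34*r^3*t - 7*r^2*t^2 + 4*r*t^3 + t^4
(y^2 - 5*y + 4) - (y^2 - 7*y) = 2*y + 4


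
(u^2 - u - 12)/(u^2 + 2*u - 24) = (u + 3)/(u + 6)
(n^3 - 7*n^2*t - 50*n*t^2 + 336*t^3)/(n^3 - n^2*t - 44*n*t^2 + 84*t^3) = (-n + 8*t)/(-n + 2*t)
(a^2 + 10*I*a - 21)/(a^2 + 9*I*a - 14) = (a + 3*I)/(a + 2*I)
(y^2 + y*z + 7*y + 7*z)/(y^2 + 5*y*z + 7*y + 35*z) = (y + z)/(y + 5*z)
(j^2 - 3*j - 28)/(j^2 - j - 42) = (j + 4)/(j + 6)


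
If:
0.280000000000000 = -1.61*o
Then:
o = -0.17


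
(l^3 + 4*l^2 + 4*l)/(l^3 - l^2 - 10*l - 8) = l*(l + 2)/(l^2 - 3*l - 4)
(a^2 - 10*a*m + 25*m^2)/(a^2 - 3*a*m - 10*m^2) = (a - 5*m)/(a + 2*m)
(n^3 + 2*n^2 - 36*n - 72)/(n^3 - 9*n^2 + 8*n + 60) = (n + 6)/(n - 5)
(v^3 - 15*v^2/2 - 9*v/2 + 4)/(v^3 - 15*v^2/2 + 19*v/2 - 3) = (v^2 - 7*v - 8)/(v^2 - 7*v + 6)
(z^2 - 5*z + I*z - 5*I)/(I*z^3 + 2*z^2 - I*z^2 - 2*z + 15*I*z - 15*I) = (-I*z^2 + z*(1 + 5*I) - 5)/(z^3 - z^2*(1 + 2*I) + z*(15 + 2*I) - 15)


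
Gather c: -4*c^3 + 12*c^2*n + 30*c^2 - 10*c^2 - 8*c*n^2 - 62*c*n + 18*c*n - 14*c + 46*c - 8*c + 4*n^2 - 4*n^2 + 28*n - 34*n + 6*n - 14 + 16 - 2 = -4*c^3 + c^2*(12*n + 20) + c*(-8*n^2 - 44*n + 24)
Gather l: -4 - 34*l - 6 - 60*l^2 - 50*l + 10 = -60*l^2 - 84*l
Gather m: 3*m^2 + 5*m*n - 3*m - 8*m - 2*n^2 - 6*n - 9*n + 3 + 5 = 3*m^2 + m*(5*n - 11) - 2*n^2 - 15*n + 8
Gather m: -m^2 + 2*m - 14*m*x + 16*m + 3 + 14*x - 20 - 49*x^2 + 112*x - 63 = -m^2 + m*(18 - 14*x) - 49*x^2 + 126*x - 80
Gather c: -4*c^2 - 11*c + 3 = -4*c^2 - 11*c + 3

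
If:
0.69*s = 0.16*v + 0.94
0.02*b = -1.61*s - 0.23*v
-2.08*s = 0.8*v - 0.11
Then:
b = -45.59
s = 0.87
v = -2.12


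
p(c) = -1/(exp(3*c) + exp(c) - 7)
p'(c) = -(-3*exp(3*c) - exp(c))/(exp(3*c) + exp(c) - 7)^2 = (3*exp(2*c) + 1)*exp(c)/(exp(3*c) + exp(c) - 7)^2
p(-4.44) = 0.14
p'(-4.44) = 0.00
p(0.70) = -0.31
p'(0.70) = 2.62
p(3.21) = -0.00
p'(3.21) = 0.00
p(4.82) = -0.00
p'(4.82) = 0.00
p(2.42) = -0.00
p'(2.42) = 0.00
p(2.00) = -0.00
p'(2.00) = 0.01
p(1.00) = -0.06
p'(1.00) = 0.25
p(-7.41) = 0.14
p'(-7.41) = 0.00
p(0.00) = 0.20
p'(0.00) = 0.16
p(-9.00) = 0.14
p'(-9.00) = 0.00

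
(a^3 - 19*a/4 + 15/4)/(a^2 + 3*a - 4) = (a^2 + a - 15/4)/(a + 4)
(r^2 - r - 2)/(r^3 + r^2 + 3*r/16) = 16*(r^2 - r - 2)/(r*(16*r^2 + 16*r + 3))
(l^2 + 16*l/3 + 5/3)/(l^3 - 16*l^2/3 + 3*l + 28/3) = (3*l^2 + 16*l + 5)/(3*l^3 - 16*l^2 + 9*l + 28)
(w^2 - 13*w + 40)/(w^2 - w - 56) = (w - 5)/(w + 7)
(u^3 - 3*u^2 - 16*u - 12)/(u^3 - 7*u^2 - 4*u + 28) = (u^2 - 5*u - 6)/(u^2 - 9*u + 14)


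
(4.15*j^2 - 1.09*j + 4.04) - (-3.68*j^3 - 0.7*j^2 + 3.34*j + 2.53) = 3.68*j^3 + 4.85*j^2 - 4.43*j + 1.51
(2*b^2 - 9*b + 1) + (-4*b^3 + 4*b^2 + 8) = -4*b^3 + 6*b^2 - 9*b + 9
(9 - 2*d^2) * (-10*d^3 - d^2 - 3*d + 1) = 20*d^5 + 2*d^4 - 84*d^3 - 11*d^2 - 27*d + 9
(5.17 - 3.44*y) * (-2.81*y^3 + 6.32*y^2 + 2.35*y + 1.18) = 9.6664*y^4 - 36.2685*y^3 + 24.5904*y^2 + 8.0903*y + 6.1006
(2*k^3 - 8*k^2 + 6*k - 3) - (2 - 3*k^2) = 2*k^3 - 5*k^2 + 6*k - 5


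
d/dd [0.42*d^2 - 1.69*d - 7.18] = 0.84*d - 1.69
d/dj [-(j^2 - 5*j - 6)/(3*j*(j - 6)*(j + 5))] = (j^2 + 2*j + 5)/(3*j^2*(j^2 + 10*j + 25))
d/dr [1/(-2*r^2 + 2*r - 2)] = (r - 1/2)/(r^2 - r + 1)^2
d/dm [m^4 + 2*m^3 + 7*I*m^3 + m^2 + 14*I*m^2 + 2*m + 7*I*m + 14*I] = 4*m^3 + m^2*(6 + 21*I) + m*(2 + 28*I) + 2 + 7*I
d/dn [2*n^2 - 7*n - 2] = 4*n - 7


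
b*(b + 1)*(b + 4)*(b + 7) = b^4 + 12*b^3 + 39*b^2 + 28*b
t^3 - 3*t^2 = t^2*(t - 3)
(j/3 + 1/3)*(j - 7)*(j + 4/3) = j^3/3 - 14*j^2/9 - 5*j - 28/9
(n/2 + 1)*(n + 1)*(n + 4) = n^3/2 + 7*n^2/2 + 7*n + 4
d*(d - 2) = d^2 - 2*d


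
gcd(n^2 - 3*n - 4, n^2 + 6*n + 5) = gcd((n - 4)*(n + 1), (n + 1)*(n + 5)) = n + 1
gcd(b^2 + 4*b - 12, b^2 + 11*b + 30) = b + 6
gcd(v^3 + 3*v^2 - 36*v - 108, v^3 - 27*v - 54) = v^2 - 3*v - 18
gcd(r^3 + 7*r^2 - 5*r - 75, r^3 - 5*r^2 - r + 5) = 1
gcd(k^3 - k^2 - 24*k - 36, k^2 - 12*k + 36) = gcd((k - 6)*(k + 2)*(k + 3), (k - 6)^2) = k - 6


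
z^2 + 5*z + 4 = (z + 1)*(z + 4)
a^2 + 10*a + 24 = (a + 4)*(a + 6)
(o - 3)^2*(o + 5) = o^3 - o^2 - 21*o + 45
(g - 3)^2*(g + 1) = g^3 - 5*g^2 + 3*g + 9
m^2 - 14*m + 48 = (m - 8)*(m - 6)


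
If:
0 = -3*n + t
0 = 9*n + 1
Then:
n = -1/9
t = -1/3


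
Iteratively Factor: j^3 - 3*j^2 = (j - 3)*(j^2) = j*(j - 3)*(j)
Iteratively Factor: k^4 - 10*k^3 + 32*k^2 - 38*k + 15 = (k - 1)*(k^3 - 9*k^2 + 23*k - 15) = (k - 5)*(k - 1)*(k^2 - 4*k + 3) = (k - 5)*(k - 1)^2*(k - 3)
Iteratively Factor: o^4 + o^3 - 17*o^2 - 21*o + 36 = (o + 3)*(o^3 - 2*o^2 - 11*o + 12) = (o - 4)*(o + 3)*(o^2 + 2*o - 3) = (o - 4)*(o + 3)^2*(o - 1)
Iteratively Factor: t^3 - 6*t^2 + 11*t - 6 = (t - 1)*(t^2 - 5*t + 6) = (t - 3)*(t - 1)*(t - 2)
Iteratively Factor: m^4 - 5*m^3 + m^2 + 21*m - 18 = (m - 1)*(m^3 - 4*m^2 - 3*m + 18) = (m - 3)*(m - 1)*(m^2 - m - 6) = (m - 3)^2*(m - 1)*(m + 2)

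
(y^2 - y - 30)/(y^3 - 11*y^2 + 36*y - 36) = (y + 5)/(y^2 - 5*y + 6)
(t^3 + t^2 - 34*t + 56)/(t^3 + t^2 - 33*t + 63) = (t^2 - 6*t + 8)/(t^2 - 6*t + 9)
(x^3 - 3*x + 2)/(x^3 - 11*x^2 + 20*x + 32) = (x^3 - 3*x + 2)/(x^3 - 11*x^2 + 20*x + 32)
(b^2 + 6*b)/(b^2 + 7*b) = (b + 6)/(b + 7)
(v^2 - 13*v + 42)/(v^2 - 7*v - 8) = (-v^2 + 13*v - 42)/(-v^2 + 7*v + 8)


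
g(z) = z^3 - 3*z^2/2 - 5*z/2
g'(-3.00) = 33.50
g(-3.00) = -33.00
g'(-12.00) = 465.50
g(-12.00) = -1914.00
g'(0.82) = -2.94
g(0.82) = -2.51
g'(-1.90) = 14.03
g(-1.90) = -7.52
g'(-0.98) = 3.32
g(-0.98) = 0.07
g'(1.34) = -1.13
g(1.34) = -3.64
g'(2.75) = 11.94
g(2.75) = 2.58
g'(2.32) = 6.69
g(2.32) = -1.39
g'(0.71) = -3.12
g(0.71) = -2.17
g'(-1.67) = 10.88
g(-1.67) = -4.67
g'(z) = 3*z^2 - 3*z - 5/2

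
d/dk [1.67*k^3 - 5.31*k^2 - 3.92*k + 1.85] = 5.01*k^2 - 10.62*k - 3.92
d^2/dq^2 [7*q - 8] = 0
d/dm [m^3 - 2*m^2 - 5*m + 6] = 3*m^2 - 4*m - 5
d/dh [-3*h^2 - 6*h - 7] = -6*h - 6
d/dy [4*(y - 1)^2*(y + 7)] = 4*(y - 1)*(3*y + 13)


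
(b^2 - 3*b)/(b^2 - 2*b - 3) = b/(b + 1)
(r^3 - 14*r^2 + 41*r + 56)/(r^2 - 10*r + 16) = (r^2 - 6*r - 7)/(r - 2)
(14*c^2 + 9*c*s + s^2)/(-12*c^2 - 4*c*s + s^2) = (7*c + s)/(-6*c + s)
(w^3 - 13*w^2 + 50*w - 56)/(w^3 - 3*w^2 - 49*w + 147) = (w^2 - 6*w + 8)/(w^2 + 4*w - 21)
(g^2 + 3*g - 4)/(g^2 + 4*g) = (g - 1)/g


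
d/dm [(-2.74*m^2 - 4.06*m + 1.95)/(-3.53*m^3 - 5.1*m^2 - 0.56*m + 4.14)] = (-9.6722*m^4 - 28.6636*m^3 + 1.47890000000001*m^2 - 2.7972*m - 15.7164)/(12.4609*m^6 + 36.006*m^5 + 29.9636*m^4 - 23.5164*m^3 - 41.9144*m^2 - 4.6368*m + 17.1396)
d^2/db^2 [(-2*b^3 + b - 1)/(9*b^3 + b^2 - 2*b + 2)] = 2*(18*b^6 + 135*b^5 - 243*b^4 - 57*b^3 - 33*b^2 + 30*b + 2)/(729*b^9 + 243*b^8 - 459*b^7 + 379*b^6 + 210*b^5 - 198*b^4 + 76*b^3 + 36*b^2 - 24*b + 8)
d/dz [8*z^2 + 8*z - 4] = 16*z + 8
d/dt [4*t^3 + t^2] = 2*t*(6*t + 1)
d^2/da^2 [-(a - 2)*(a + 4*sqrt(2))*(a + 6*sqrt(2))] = -6*a - 20*sqrt(2) + 4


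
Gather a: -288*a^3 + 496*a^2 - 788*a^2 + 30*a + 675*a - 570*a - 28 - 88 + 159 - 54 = -288*a^3 - 292*a^2 + 135*a - 11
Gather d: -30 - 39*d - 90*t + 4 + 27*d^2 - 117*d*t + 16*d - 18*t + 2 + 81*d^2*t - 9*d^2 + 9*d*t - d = d^2*(81*t + 18) + d*(-108*t - 24) - 108*t - 24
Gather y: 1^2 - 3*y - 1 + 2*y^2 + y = 2*y^2 - 2*y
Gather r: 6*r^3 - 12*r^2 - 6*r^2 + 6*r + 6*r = 6*r^3 - 18*r^2 + 12*r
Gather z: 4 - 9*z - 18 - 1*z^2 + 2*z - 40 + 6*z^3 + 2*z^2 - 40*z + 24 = 6*z^3 + z^2 - 47*z - 30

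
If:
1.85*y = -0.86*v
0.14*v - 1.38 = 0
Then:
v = 9.86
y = -4.58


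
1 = 1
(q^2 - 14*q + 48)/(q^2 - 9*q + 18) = (q - 8)/(q - 3)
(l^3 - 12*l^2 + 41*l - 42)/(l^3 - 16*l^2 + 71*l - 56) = (l^2 - 5*l + 6)/(l^2 - 9*l + 8)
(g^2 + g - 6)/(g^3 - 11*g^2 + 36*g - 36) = (g + 3)/(g^2 - 9*g + 18)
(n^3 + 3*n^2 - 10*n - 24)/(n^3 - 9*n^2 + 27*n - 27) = (n^2 + 6*n + 8)/(n^2 - 6*n + 9)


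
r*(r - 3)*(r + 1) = r^3 - 2*r^2 - 3*r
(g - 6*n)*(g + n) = g^2 - 5*g*n - 6*n^2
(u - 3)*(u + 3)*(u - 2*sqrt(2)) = u^3 - 2*sqrt(2)*u^2 - 9*u + 18*sqrt(2)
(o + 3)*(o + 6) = o^2 + 9*o + 18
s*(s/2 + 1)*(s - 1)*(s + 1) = s^4/2 + s^3 - s^2/2 - s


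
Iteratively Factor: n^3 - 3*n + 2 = (n - 1)*(n^2 + n - 2) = (n - 1)*(n + 2)*(n - 1)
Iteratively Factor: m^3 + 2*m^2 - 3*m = (m)*(m^2 + 2*m - 3) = m*(m + 3)*(m - 1)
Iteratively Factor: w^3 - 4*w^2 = (w - 4)*(w^2) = w*(w - 4)*(w)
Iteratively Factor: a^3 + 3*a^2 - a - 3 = (a + 1)*(a^2 + 2*a - 3) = (a - 1)*(a + 1)*(a + 3)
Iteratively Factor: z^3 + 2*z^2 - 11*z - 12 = (z + 1)*(z^2 + z - 12) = (z - 3)*(z + 1)*(z + 4)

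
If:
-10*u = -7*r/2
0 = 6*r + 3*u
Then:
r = 0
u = 0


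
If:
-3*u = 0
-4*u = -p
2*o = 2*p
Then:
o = 0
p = 0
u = 0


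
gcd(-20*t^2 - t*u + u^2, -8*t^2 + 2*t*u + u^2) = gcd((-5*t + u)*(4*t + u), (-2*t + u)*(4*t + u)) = 4*t + u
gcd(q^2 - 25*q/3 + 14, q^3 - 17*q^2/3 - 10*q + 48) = q - 6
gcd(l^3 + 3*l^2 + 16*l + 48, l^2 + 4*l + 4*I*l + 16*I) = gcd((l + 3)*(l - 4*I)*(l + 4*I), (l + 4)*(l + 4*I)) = l + 4*I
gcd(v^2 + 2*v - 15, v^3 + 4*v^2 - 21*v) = v - 3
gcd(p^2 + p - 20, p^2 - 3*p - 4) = p - 4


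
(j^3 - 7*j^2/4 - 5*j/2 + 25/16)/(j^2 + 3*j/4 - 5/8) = j - 5/2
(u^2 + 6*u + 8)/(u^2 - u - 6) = (u + 4)/(u - 3)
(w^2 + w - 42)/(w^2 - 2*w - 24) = (w + 7)/(w + 4)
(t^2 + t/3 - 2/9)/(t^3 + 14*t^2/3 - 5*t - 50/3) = (9*t^2 + 3*t - 2)/(3*(3*t^3 + 14*t^2 - 15*t - 50))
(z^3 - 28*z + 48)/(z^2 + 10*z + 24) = (z^2 - 6*z + 8)/(z + 4)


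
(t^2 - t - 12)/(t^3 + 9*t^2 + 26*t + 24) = (t - 4)/(t^2 + 6*t + 8)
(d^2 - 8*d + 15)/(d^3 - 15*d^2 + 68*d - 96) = (d - 5)/(d^2 - 12*d + 32)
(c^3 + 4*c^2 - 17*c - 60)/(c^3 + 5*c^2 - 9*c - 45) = (c - 4)/(c - 3)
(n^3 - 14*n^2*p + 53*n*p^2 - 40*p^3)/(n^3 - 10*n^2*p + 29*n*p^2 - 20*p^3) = (-n + 8*p)/(-n + 4*p)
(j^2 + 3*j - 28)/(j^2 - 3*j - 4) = (j + 7)/(j + 1)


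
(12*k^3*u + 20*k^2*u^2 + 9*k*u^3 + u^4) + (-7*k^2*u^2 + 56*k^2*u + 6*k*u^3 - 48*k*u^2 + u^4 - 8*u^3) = 12*k^3*u + 13*k^2*u^2 + 56*k^2*u + 15*k*u^3 - 48*k*u^2 + 2*u^4 - 8*u^3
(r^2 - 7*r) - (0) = r^2 - 7*r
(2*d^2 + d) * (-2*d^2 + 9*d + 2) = -4*d^4 + 16*d^3 + 13*d^2 + 2*d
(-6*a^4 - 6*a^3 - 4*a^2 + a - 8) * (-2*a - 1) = 12*a^5 + 18*a^4 + 14*a^3 + 2*a^2 + 15*a + 8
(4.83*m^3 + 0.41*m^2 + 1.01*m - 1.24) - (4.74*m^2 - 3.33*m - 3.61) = 4.83*m^3 - 4.33*m^2 + 4.34*m + 2.37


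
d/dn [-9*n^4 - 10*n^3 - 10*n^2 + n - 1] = -36*n^3 - 30*n^2 - 20*n + 1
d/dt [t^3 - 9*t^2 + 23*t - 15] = 3*t^2 - 18*t + 23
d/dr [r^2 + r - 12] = 2*r + 1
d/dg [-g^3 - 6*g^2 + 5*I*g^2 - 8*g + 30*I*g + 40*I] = -3*g^2 - g*(12 - 10*I) - 8 + 30*I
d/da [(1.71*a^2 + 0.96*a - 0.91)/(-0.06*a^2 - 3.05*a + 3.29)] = (-5.1579*a^2 + 11.1426*a + 0.3829)/(0.0036*a^4 + 0.366*a^3 + 8.9077*a^2 - 20.069*a + 10.8241)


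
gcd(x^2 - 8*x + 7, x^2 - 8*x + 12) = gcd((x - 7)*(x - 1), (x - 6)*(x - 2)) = 1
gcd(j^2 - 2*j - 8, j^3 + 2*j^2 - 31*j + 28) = j - 4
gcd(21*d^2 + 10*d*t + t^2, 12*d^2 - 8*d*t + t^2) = 1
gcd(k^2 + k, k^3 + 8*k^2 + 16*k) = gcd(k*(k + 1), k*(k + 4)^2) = k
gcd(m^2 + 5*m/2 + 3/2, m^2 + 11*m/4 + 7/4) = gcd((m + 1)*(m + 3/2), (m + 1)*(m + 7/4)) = m + 1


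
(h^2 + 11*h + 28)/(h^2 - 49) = (h + 4)/(h - 7)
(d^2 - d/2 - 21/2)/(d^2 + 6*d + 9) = (d - 7/2)/(d + 3)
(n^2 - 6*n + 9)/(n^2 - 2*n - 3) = (n - 3)/(n + 1)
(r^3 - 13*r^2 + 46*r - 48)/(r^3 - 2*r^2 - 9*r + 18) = (r - 8)/(r + 3)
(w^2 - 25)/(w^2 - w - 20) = (w + 5)/(w + 4)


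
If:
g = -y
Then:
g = -y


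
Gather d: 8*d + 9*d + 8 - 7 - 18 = 17*d - 17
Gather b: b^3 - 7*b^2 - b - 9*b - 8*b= b^3 - 7*b^2 - 18*b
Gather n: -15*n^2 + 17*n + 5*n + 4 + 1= -15*n^2 + 22*n + 5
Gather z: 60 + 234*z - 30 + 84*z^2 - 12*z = 84*z^2 + 222*z + 30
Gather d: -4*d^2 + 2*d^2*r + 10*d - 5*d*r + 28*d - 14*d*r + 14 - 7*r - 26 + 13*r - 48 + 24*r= d^2*(2*r - 4) + d*(38 - 19*r) + 30*r - 60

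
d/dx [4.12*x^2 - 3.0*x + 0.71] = 8.24*x - 3.0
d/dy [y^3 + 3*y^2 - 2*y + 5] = 3*y^2 + 6*y - 2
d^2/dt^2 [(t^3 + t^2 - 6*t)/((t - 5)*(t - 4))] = 16*(8*t^3 - 75*t^2 + 195*t - 85)/(t^6 - 27*t^5 + 303*t^4 - 1809*t^3 + 6060*t^2 - 10800*t + 8000)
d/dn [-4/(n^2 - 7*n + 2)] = 4*(2*n - 7)/(n^2 - 7*n + 2)^2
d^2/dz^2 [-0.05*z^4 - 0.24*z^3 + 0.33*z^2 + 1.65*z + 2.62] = -0.6*z^2 - 1.44*z + 0.66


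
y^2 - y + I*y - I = (y - 1)*(y + I)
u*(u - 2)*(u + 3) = u^3 + u^2 - 6*u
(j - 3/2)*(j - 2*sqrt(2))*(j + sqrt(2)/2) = j^3 - 3*sqrt(2)*j^2/2 - 3*j^2/2 - 2*j + 9*sqrt(2)*j/4 + 3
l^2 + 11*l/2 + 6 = (l + 3/2)*(l + 4)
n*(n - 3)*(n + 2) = n^3 - n^2 - 6*n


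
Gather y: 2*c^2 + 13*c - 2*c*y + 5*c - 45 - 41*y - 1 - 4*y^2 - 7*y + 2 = 2*c^2 + 18*c - 4*y^2 + y*(-2*c - 48) - 44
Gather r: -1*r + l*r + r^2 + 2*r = r^2 + r*(l + 1)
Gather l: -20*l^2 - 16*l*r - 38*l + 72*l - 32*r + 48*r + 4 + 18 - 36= -20*l^2 + l*(34 - 16*r) + 16*r - 14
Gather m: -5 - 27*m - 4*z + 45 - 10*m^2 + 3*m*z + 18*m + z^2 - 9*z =-10*m^2 + m*(3*z - 9) + z^2 - 13*z + 40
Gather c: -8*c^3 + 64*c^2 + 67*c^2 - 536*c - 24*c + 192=-8*c^3 + 131*c^2 - 560*c + 192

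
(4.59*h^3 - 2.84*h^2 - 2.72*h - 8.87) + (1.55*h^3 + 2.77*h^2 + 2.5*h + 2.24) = 6.14*h^3 - 0.0699999999999998*h^2 - 0.22*h - 6.63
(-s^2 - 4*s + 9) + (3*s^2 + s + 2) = 2*s^2 - 3*s + 11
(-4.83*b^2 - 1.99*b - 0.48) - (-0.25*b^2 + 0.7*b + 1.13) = -4.58*b^2 - 2.69*b - 1.61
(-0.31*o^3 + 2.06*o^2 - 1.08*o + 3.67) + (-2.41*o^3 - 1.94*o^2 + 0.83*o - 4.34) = -2.72*o^3 + 0.12*o^2 - 0.25*o - 0.67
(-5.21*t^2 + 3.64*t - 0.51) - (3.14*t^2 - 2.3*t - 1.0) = -8.35*t^2 + 5.94*t + 0.49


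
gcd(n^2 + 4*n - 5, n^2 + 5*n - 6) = n - 1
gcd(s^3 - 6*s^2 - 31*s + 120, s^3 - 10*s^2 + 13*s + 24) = s^2 - 11*s + 24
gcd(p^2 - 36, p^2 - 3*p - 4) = 1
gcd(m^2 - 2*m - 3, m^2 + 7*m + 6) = m + 1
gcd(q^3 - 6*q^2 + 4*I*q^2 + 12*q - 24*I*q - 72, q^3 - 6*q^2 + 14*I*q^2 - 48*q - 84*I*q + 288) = q^2 + q*(-6 + 6*I) - 36*I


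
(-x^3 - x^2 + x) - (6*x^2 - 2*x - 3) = -x^3 - 7*x^2 + 3*x + 3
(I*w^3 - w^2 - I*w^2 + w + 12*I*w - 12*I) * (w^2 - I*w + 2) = I*w^5 - I*w^4 + 15*I*w^3 + 10*w^2 - 15*I*w^2 - 10*w + 24*I*w - 24*I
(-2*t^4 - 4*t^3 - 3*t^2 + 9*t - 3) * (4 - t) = 2*t^5 - 4*t^4 - 13*t^3 - 21*t^2 + 39*t - 12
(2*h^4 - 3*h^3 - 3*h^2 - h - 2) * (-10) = -20*h^4 + 30*h^3 + 30*h^2 + 10*h + 20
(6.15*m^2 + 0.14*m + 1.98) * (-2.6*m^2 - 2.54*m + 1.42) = -15.99*m^4 - 15.985*m^3 + 3.2294*m^2 - 4.8304*m + 2.8116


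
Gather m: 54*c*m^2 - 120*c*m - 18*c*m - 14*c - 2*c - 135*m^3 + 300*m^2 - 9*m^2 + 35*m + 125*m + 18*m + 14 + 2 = -16*c - 135*m^3 + m^2*(54*c + 291) + m*(178 - 138*c) + 16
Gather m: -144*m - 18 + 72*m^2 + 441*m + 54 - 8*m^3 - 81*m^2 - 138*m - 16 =-8*m^3 - 9*m^2 + 159*m + 20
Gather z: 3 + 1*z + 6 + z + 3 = 2*z + 12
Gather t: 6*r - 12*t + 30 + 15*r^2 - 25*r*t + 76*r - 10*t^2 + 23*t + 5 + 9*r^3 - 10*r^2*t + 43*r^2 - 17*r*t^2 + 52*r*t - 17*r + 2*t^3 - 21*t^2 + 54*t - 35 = 9*r^3 + 58*r^2 + 65*r + 2*t^3 + t^2*(-17*r - 31) + t*(-10*r^2 + 27*r + 65)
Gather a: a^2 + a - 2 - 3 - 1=a^2 + a - 6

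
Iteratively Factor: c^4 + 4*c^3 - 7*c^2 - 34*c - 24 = (c + 2)*(c^3 + 2*c^2 - 11*c - 12) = (c - 3)*(c + 2)*(c^2 + 5*c + 4) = (c - 3)*(c + 1)*(c + 2)*(c + 4)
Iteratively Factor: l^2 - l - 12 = (l - 4)*(l + 3)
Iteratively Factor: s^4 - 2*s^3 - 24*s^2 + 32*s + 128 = (s + 4)*(s^3 - 6*s^2 + 32) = (s - 4)*(s + 4)*(s^2 - 2*s - 8) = (s - 4)*(s + 2)*(s + 4)*(s - 4)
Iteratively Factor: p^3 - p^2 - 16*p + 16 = (p - 4)*(p^2 + 3*p - 4) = (p - 4)*(p - 1)*(p + 4)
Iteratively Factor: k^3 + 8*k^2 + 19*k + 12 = (k + 4)*(k^2 + 4*k + 3) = (k + 1)*(k + 4)*(k + 3)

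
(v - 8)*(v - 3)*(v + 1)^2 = v^4 - 9*v^3 + 3*v^2 + 37*v + 24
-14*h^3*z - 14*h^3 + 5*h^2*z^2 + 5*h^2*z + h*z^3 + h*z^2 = (-2*h + z)*(7*h + z)*(h*z + h)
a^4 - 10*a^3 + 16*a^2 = a^2*(a - 8)*(a - 2)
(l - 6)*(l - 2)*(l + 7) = l^3 - l^2 - 44*l + 84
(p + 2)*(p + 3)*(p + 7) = p^3 + 12*p^2 + 41*p + 42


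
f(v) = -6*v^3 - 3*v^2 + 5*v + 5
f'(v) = -18*v^2 - 6*v + 5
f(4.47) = -568.48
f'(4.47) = -381.48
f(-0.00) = 5.00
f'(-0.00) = 5.00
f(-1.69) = 16.94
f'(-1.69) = -36.27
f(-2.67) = 84.47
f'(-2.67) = -107.30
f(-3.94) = 305.71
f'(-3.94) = -250.78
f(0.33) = 6.11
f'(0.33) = 1.06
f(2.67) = -117.24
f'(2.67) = -139.34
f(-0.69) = 2.09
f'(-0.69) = 0.57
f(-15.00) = 19505.00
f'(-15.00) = -3955.00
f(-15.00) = 19505.00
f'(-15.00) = -3955.00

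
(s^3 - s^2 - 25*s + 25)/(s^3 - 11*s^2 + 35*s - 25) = (s + 5)/(s - 5)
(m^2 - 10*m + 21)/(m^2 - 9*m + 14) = (m - 3)/(m - 2)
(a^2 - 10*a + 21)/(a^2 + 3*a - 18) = (a - 7)/(a + 6)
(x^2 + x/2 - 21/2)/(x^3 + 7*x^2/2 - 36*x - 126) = (x - 3)/(x^2 - 36)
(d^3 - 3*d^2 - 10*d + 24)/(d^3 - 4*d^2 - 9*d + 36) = (d - 2)/(d - 3)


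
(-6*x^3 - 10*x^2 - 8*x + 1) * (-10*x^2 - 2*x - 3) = 60*x^5 + 112*x^4 + 118*x^3 + 36*x^2 + 22*x - 3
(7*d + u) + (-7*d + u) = 2*u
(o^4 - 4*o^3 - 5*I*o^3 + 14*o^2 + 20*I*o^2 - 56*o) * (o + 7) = o^5 + 3*o^4 - 5*I*o^4 - 14*o^3 - 15*I*o^3 + 42*o^2 + 140*I*o^2 - 392*o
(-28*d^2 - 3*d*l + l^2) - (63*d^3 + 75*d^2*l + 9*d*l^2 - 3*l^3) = -63*d^3 - 75*d^2*l - 28*d^2 - 9*d*l^2 - 3*d*l + 3*l^3 + l^2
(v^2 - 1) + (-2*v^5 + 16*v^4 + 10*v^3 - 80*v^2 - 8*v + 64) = -2*v^5 + 16*v^4 + 10*v^3 - 79*v^2 - 8*v + 63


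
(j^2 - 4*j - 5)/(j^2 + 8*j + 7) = (j - 5)/(j + 7)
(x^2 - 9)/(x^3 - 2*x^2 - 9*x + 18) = 1/(x - 2)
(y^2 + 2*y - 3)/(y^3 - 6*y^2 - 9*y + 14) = (y + 3)/(y^2 - 5*y - 14)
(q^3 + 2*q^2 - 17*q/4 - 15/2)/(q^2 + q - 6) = (q^2 + 4*q + 15/4)/(q + 3)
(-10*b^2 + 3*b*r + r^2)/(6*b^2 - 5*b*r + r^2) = (5*b + r)/(-3*b + r)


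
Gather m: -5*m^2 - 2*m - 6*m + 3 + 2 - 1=-5*m^2 - 8*m + 4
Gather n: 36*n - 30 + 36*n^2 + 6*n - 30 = 36*n^2 + 42*n - 60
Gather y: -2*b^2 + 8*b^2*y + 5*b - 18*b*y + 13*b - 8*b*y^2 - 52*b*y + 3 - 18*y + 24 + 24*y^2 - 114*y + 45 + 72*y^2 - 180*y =-2*b^2 + 18*b + y^2*(96 - 8*b) + y*(8*b^2 - 70*b - 312) + 72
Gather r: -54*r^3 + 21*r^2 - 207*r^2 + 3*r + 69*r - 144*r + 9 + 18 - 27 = -54*r^3 - 186*r^2 - 72*r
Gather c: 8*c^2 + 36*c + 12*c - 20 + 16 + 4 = 8*c^2 + 48*c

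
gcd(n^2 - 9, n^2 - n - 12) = n + 3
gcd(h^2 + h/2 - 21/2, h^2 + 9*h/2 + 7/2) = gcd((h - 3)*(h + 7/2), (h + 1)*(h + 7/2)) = h + 7/2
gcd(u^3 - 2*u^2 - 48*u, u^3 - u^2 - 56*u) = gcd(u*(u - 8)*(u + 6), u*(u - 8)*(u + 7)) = u^2 - 8*u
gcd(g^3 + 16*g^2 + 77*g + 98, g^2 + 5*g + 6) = g + 2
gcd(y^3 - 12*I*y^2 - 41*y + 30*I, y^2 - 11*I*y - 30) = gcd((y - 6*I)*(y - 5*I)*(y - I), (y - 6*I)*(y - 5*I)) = y^2 - 11*I*y - 30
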